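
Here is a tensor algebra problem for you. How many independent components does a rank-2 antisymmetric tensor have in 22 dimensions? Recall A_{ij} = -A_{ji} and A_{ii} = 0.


An antisymmetric rank-2 tensor satisfies A_{ij} = -A_{ji}, so diagonal entries are zero.
The independent components are the upper-triangular entries: C(n, 2) = n(n-1)/2.
n = 22
C(22, 2) = 22 * 21 / 2 = 462 / 2 = 231

231


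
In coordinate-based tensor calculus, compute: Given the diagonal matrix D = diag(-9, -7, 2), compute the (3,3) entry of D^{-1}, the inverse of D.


For a diagonal matrix, the inverse has entries (D^{-1})_{ii} = 1/d_{ii}.
The diagonal entries are: d_{11} = -9, d_{22} = -7, d_{33} = 2
We need (D^{-1})_{33} = 1/d_{33} = 1/2 = 1/2

1/2


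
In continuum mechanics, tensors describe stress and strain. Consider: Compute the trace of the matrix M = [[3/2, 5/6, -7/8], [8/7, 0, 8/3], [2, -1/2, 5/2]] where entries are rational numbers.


The trace is the sum of diagonal entries.
Diagonal: M[1,1] = 3/2, M[2,2] = 0, M[3,3] = 5/2
Tr(M) = 3/2 + 0 + 5/2
Computing step by step:
After adding M[1,1]: 3/2
After adding M[2,2]: 3/2
After adding M[3,3]: 4
Tr(M) = 4

4


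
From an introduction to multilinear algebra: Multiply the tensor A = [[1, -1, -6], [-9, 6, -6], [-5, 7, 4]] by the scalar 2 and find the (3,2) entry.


Scalar multiplication: (cA)_{ij} = c * A_{ij}.
c = 2
A_{32} = 7
(cA)_{32} = 2 * 7 = 14

14


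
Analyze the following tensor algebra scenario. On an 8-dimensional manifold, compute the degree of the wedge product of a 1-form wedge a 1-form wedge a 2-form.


The degree of a wedge product is the sum of the degrees of the individual forms.
Degrees: 1, 1, 2
Total degree = 1 + 1 + 2 = 4

4


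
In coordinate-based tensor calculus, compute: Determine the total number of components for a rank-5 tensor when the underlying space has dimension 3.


The number of components of a rank-r tensor in d dimensions is d^r.
Here d = 3 and r = 5.
3^5 = 243

243


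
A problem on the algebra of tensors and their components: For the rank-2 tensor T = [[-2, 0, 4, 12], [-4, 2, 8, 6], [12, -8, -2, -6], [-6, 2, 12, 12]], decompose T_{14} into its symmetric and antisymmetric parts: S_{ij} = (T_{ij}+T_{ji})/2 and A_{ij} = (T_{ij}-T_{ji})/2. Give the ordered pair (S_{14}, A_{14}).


T_{14} = 12
T_{41} = -6
S_{14} = (12 + -6)/2 = 6/2 = 3
A_{14} = (12 - -6)/2 = 18/2 = 9
Check: S + A = 3 + 9 = 12 = T_{14}.

(3, 9)


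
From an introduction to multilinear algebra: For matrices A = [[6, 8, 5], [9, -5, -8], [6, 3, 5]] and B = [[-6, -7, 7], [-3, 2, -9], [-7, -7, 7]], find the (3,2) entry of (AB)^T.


(AB)^T_{ij} = (AB)_{ji} = sum_k A_{jk} B_{ki}.
For i=3, j=2 we need (AB)_{23}:
A_{21} * B_{13} = 9 * 7 = 63
A_{22} * B_{23} = -5 * -9 = 45
A_{23} * B_{33} = -8 * 7 = -56
Sum = 63 + 45 + -56 = 52

52


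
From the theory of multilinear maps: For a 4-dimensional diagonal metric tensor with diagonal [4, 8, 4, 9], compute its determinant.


For a diagonal metric, the determinant is the product of diagonal entries.
Diagonal entries: 4, 8, 4, 9
det(g) = 4 * 8 * 4 * 9 = 1152

1152


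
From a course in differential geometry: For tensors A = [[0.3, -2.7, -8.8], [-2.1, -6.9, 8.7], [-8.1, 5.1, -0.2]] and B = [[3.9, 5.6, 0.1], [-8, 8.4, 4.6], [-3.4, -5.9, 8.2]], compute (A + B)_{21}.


Tensor addition is component-wise: (A + B)_{ij} = A_{ij} + B_{ij}.
A_{21} = -2.1
B_{21} = -8
(A + B)_{21} = -2.1 + -8 = -10.1

-10.1


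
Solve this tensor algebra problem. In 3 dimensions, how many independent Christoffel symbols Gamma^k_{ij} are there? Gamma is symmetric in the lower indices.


Christoffel symbols Gamma^k_{ij} are symmetric in i,j, so there are d * d(d+1)/2 independent symbols.
d = 3
d(d+1)/2 = 3 * 4 / 2 = 6
Total = 3 * 6 = 18

18


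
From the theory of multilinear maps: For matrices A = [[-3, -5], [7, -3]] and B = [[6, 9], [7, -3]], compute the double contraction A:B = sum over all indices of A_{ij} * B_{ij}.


A:B = sum over all i,j of A_{ij} * B_{ij}.
Row 1: -3*6=-18, -5*9=-45 => row sum = -63
Row 2: 7*7=49, -3*-3=9 => row sum = 58
Total = -63 + 58 = -5

-5


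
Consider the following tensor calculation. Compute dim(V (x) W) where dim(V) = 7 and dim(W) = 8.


The dimension of a tensor product is the product of dimensions.
dim(V) = 7, dim(W) = 8
dim(V (x) W) = 7 * 8 = 56

56


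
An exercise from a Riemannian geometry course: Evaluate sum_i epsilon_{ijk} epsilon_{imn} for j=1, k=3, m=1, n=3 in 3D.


Using the identity: epsilon_{ijk} epsilon_{imn} = delta_{jm} delta_{kn} - delta_{jn} delta_{km}.
delta_{11} = 1
delta_{33} = 1
delta_{13} = 0
delta_{31} = 0
Result = 1 * 1 - 0 * 0 = 1 - 0 = 1

1


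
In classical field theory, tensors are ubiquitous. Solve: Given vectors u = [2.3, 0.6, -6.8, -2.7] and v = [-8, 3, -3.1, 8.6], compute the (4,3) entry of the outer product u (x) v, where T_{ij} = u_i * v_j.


The outer product entry T_{ij} = u_i * v_j.
We need i=4, j=3.
u_4 = -2.7, v_3 = -3.1
T_{4,3} = -2.7 * -3.1 = 8.37

8.37


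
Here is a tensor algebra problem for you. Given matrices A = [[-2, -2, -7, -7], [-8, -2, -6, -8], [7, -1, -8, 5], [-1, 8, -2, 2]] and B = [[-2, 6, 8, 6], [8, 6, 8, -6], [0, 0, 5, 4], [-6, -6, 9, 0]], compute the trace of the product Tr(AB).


Tr(AB) = sum_i (AB)_{ii} where (AB)_{ii} = sum_k A_{ik} B_{ki}.
(AB)_{11} = -2*-2 + -2*8 + -7*0 + -7*-6 = 30
(AB)_{22} = -8*6 + -2*6 + -6*0 + -8*-6 = -12
(AB)_{33} = 7*8 + -1*8 + -8*5 + 5*9 = 53
(AB)_{44} = -1*6 + 8*-6 + -2*4 + 2*0 = -62
Tr(AB) = 30 + -12 + 53 + -62 = 9

9


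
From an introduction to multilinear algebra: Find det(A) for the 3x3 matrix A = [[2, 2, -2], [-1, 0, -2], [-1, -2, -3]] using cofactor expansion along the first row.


Expanding along the first row, det(A) = a11*M_11 - a12*M_12 + a13*M_13, where M_1j is the (1,j) minor.
Minor M_11 = 0*-3 - -2*-2 = -4
Minor M_12 = -1*-3 - -2*-1 = 1
Minor M_13 = -1*-2 - 0*-1 = 2
det = 2*(-4) - 2*(1) + -2*(2)
    = -8 - 2 + -4
    = -14

-14


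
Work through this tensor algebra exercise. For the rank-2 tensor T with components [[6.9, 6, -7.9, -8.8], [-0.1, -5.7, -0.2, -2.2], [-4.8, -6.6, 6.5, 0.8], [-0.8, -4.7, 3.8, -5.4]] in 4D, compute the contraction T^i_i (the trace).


The contraction (trace) of a rank-2 tensor is the sum of its diagonal elements.
Diagonal entries: A[1,1] = 6.9, A[2,2] = -5.7, A[3,3] = 6.5, A[4,4] = -5.4
Tr(A) = 6.9 + -5.7 + 6.5 + -5.4 = 2.3

2.3


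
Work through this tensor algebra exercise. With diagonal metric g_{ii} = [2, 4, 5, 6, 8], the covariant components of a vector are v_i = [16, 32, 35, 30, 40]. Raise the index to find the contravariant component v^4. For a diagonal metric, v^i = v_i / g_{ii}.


To raise an index with a diagonal metric: v^i = v_i / g_{ii}.
For index 4: v_4 = 30, g_{44} = 6
v^4 = 30 / 6 = 5

5


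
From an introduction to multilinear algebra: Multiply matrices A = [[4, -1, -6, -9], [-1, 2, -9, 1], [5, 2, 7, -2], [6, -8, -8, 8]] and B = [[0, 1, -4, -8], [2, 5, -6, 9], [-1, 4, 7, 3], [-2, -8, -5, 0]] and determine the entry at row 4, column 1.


(AB)_{ij} = sum_k A_{ik} B_{kj}.
For i=4, j=1:
A_{41} * B_{11} = 6 * 0 = 0
A_{42} * B_{21} = -8 * 2 = -16
A_{43} * B_{31} = -8 * -1 = 8
A_{44} * B_{41} = 8 * -2 = -16
Sum = 0 + -16 + 8 + -16 = -24

-24


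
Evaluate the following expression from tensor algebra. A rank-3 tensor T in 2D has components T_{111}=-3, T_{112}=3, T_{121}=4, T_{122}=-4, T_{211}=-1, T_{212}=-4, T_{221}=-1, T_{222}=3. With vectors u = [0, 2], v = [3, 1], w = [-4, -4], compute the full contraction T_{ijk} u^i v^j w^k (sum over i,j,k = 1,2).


S = sum over i,j,k of T_{ijk} u_i v_j w_k. Expanding all 8 terms:
T_{111}*u_1*v_1*w_1 = -3*0*3*-4 = 0  (running total: 0)
T_{112}*u_1*v_1*w_2 = 3*0*3*-4 = 0  (running total: 0)
T_{121}*u_1*v_2*w_1 = 4*0*1*-4 = 0  (running total: 0)
T_{122}*u_1*v_2*w_2 = -4*0*1*-4 = 0  (running total: 0)
T_{211}*u_2*v_1*w_1 = -1*2*3*-4 = 24  (running total: 24)
T_{212}*u_2*v_1*w_2 = -4*2*3*-4 = 96  (running total: 120)
T_{221}*u_2*v_2*w_1 = -1*2*1*-4 = 8  (running total: 128)
T_{222}*u_2*v_2*w_2 = 3*2*1*-4 = -24  (running total: 104)
S = 104

104


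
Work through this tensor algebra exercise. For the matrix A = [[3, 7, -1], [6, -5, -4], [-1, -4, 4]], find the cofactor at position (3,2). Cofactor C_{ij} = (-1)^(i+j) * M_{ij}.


To find cofactor C_{32}, delete row 3 and column 2.
The resulting 2x2 submatrix is: [[3, -1], [6, -4]]
Minor M_{32} = 3*-4 - -1*6
  = -12 - -6 = -6
Sign = (-1)^(3+2) = (-1)^5 = -1
Cofactor C_{32} = -1 * -6 = 6

6


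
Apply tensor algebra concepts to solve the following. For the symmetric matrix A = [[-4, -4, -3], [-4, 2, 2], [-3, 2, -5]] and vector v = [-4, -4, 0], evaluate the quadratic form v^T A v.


First compute Av:
(Av)_1 = -4*-4 + -4*-4 + -3*0 = 32
(Av)_2 = -4*-4 + 2*-4 + 2*0 = 8
(Av)_3 = -3*-4 + 2*-4 + -5*0 = 4
Av = [32, 8, 4]
Then v^T (Av) = -4*32 + -4*8 + 0*4
= -128 + -32 + 0 = -160

-160


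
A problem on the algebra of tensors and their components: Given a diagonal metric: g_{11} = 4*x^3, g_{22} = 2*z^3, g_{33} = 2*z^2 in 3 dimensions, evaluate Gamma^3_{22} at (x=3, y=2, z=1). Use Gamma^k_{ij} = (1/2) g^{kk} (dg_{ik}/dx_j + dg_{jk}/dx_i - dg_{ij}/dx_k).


For a diagonal metric, Gamma^k_{ij} = (1/2) g^{kk} (dg_{ik}/dx_j + dg_{jk}/dx_i - dg_{ij}/dx_k).
The metric is diagonal, so g_{ab} = 0 for a != b.
At the given point: g_{11} = 108, g_{22} = 2, g_{33} = 2
g^{33} = 1/2
dg_{23}/dx_2 = 0 (off-diagonal)
dg_{23}/dx_2 = 0 (off-diagonal)
dg_{22}/dx_3 = dg_{22}/dx_3 = 6
Numerator = 0 + 0 - 6 = -6
Gamma^3_{22} = -6 / (2 * 2) = -3/2

-3/2


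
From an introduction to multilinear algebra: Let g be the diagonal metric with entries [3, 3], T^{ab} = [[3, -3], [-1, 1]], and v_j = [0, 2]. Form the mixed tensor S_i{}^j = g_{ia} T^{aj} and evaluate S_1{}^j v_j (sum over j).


Step 1: lower the first index. For a diagonal metric, g_{ia} T^{aj} = g_{ii} T^{ij} (no sum on i).
g_{11} = 3
S_1{}^1 = 3 * T^{11} = 3 * 3 = 9
S_1{}^2 = 3 * T^{12} = 3 * -3 = -9
Step 2: contract S_1{}^j with v_j.
S_1{}^1 * v_1 = 9 * 0 = 0
S_1{}^2 * v_2 = -9 * 2 = -18
Result = 0 + -18 = -18

-18


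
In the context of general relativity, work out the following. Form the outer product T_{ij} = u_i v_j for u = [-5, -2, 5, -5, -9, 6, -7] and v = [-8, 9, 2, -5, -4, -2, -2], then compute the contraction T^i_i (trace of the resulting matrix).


The outer product gives T_{ij} = u_i v_j.
The trace (contraction) is Tr(T) = sum_i T_{ii} = sum_i u_i v_i.
Diagonal entries:
T_{11} = u_1 * v_1 = -5 * -8 = 40
T_{22} = u_2 * v_2 = -2 * 9 = -18
T_{33} = u_3 * v_3 = 5 * 2 = 10
T_{44} = u_4 * v_4 = -5 * -5 = 25
T_{55} = u_5 * v_5 = -9 * -4 = 36
T_{66} = u_6 * v_6 = 6 * -2 = -12
T_{77} = u_7 * v_7 = -7 * -2 = 14
Tr(T) = 40 + -18 + 10 + 25 + 36 + -12 + 14 = 95

95


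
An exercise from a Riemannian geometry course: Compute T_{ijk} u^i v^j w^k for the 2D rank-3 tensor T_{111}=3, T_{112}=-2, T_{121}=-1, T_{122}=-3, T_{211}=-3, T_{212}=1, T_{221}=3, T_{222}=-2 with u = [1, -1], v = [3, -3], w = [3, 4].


S = sum over i,j,k of T_{ijk} u_i v_j w_k. Expanding all 8 terms:
T_{111}*u_1*v_1*w_1 = 3*1*3*3 = 27  (running total: 27)
T_{112}*u_1*v_1*w_2 = -2*1*3*4 = -24  (running total: 3)
T_{121}*u_1*v_2*w_1 = -1*1*-3*3 = 9  (running total: 12)
T_{122}*u_1*v_2*w_2 = -3*1*-3*4 = 36  (running total: 48)
T_{211}*u_2*v_1*w_1 = -3*-1*3*3 = 27  (running total: 75)
T_{212}*u_2*v_1*w_2 = 1*-1*3*4 = -12  (running total: 63)
T_{221}*u_2*v_2*w_1 = 3*-1*-3*3 = 27  (running total: 90)
T_{222}*u_2*v_2*w_2 = -2*-1*-3*4 = -24  (running total: 66)
S = 66

66


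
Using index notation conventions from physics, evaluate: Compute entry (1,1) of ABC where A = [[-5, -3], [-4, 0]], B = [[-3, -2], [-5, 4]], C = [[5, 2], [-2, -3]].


(ABC)_{11} = sum_m (AB)_{1m} C_{m1}. First compute row 1 of AB.
(AB)_{11} = -5*-3 + -3*-5 = 30
(AB)_{12} = -5*-2 + -3*4 = -2
Now contract with column 1 of C:
(AB)_{11} * C_{11} = 30 * 5 = 150
(AB)_{12} * C_{21} = -2 * -2 = 4
(ABC)_{11} = 150 + 4 = 154

154


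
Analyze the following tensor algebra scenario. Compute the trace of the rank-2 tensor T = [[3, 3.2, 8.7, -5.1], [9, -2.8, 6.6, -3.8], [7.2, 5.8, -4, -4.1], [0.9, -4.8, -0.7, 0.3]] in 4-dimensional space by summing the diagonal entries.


The contraction (trace) of a rank-2 tensor is the sum of its diagonal elements.
Diagonal entries: A[1,1] = 3, A[2,2] = -2.8, A[3,3] = -4, A[4,4] = 0.3
Tr(A) = 3 + -2.8 + -4 + 0.3 = -3.5

-3.5


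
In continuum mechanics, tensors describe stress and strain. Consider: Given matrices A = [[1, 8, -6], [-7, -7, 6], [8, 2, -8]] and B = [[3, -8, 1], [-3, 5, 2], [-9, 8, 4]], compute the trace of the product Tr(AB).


Tr(AB) = sum_i (AB)_{ii} where (AB)_{ii} = sum_k A_{ik} B_{ki}.
(AB)_{11} = 1*3 + 8*-3 + -6*-9 = 33
(AB)_{22} = -7*-8 + -7*5 + 6*8 = 69
(AB)_{33} = 8*1 + 2*2 + -8*4 = -20
Tr(AB) = 33 + 69 + -20 = 82

82


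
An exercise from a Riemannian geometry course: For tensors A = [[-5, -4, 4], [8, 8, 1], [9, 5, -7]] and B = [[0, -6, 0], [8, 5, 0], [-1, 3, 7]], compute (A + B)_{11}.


Tensor addition is component-wise: (A + B)_{ij} = A_{ij} + B_{ij}.
A_{11} = -5
B_{11} = 0
(A + B)_{11} = -5 + 0 = -5

-5


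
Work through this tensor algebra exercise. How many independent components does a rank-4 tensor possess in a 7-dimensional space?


The number of components of a rank-r tensor in d dimensions is d^r.
Here d = 7 and r = 4.
7^4 = 2401

2401


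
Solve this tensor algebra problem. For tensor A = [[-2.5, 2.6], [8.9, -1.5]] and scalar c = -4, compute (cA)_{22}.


Scalar multiplication: (cA)_{ij} = c * A_{ij}.
c = -4
A_{22} = -1.5
(cA)_{22} = -4 * -1.5 = 6

6


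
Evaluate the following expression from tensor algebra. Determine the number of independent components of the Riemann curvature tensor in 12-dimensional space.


The Riemann tensor in d dimensions has d^2(d^2 - 1)/12 independent components.
d = 12, so d^2 = 144
d^2 - 1 = 143
d^2(d^2 - 1) = 144 * 143 = 20592
Divide by 12: 20592 / 12 = 1716

1716


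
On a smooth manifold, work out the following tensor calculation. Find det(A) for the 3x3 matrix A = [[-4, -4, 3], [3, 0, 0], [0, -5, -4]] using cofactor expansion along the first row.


Expanding along the first row, det(A) = a11*M_11 - a12*M_12 + a13*M_13, where M_1j is the (1,j) minor.
Minor M_11 = 0*-4 - 0*-5 = 0
Minor M_12 = 3*-4 - 0*0 = -12
Minor M_13 = 3*-5 - 0*0 = -15
det = -4*(0) - -4*(-12) + 3*(-15)
    = 0 - 48 + -45
    = -93

-93


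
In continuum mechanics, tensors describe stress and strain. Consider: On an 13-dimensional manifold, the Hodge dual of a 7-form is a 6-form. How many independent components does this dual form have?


The Hodge dual of a p-form on an n-dimensional manifold is an (n-p)-form.
n = 13, p = 7, so dual degree = 13 - 7 = 6
The number of components is C(n, n-p) = C(13, 6) = 1716

1716


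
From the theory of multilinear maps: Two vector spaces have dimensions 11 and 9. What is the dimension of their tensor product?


The dimension of a tensor product is the product of dimensions.
dim(V) = 11, dim(W) = 9
dim(V (x) W) = 11 * 9 = 99

99


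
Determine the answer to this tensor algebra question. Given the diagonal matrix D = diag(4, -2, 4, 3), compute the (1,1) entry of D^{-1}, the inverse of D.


For a diagonal matrix, the inverse has entries (D^{-1})_{ii} = 1/d_{ii}.
The diagonal entries are: d_{11} = 4, d_{22} = -2, d_{33} = 4, d_{44} = 3
We need (D^{-1})_{11} = 1/d_{11} = 1/4 = 1/4

1/4


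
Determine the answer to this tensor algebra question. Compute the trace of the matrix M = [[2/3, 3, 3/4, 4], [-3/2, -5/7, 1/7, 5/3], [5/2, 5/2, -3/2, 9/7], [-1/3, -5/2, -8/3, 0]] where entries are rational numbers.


The trace is the sum of diagonal entries.
Diagonal: M[1,1] = 2/3, M[2,2] = -5/7, M[3,3] = -3/2, M[4,4] = 0
Tr(M) = 2/3 + -5/7 + -3/2 + 0
Computing step by step:
After adding M[1,1]: 2/3
After adding M[2,2]: -1/21
After adding M[3,3]: -65/42
After adding M[4,4]: -65/42
Tr(M) = -65/42

-65/42


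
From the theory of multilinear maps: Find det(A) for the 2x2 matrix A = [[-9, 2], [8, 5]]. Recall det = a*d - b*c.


For a 2x2 matrix [[a, b], [c, d]], det = a*d - b*c.
a = -9, b = 2, c = 8, d = 5
a*d = -9 * 5 = -45
b*c = 2 * 8 = 16
det = -45 - 16 = -61

-61


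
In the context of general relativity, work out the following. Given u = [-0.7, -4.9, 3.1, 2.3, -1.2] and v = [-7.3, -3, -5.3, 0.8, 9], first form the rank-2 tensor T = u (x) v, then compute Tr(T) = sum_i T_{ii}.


The outer product gives T_{ij} = u_i v_j.
The trace (contraction) is Tr(T) = sum_i T_{ii} = sum_i u_i v_i.
Diagonal entries:
T_{11} = u_1 * v_1 = -0.7 * -7.3 = 5.11
T_{22} = u_2 * v_2 = -4.9 * -3 = 14.7
T_{33} = u_3 * v_3 = 3.1 * -5.3 = -16.43
T_{44} = u_4 * v_4 = 2.3 * 0.8 = 1.84
T_{55} = u_5 * v_5 = -1.2 * 9 = -10.8
Tr(T) = 5.11 + 14.7 + -16.43 + 1.84 + -10.8 = -5.58

-5.58


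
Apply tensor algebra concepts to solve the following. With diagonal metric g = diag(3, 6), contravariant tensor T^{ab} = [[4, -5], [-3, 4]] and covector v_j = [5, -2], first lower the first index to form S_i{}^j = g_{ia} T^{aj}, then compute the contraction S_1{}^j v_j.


Step 1: lower the first index. For a diagonal metric, g_{ia} T^{aj} = g_{ii} T^{ij} (no sum on i).
g_{11} = 3
S_1{}^1 = 3 * T^{11} = 3 * 4 = 12
S_1{}^2 = 3 * T^{12} = 3 * -5 = -15
Step 2: contract S_1{}^j with v_j.
S_1{}^1 * v_1 = 12 * 5 = 60
S_1{}^2 * v_2 = -15 * -2 = 30
Result = 60 + 30 = 90

90


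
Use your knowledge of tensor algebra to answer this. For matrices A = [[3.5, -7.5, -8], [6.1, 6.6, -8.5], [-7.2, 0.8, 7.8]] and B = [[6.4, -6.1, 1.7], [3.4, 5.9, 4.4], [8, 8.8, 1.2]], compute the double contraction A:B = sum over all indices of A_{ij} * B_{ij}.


A:B = sum over all i,j of A_{ij} * B_{ij}.
Row 1: 3.5*6.4=22.4, -7.5*-6.1=45.75, -8*1.7=-13.6 => row sum = 54.55
Row 2: 6.1*3.4=20.74, 6.6*5.9=38.94, -8.5*4.4=-37.4 => row sum = 22.28
Row 3: -7.2*8=-57.6, 0.8*8.8=7.04, 7.8*1.2=9.36 => row sum = -41.2
Total = 54.55 + 22.28 + -41.2 = 35.63

35.63


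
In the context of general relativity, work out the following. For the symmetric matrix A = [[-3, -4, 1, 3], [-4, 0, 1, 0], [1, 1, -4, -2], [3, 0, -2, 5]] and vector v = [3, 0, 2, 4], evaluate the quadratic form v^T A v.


First compute Av:
(Av)_1 = -3*3 + -4*0 + 1*2 + 3*4 = 5
(Av)_2 = -4*3 + 0*0 + 1*2 + 0*4 = -10
(Av)_3 = 1*3 + 1*0 + -4*2 + -2*4 = -13
(Av)_4 = 3*3 + 0*0 + -2*2 + 5*4 = 25
Av = [5, -10, -13, 25]
Then v^T (Av) = 3*5 + 0*-10 + 2*-13 + 4*25
= 15 + 0 + -26 + 100 = 89

89


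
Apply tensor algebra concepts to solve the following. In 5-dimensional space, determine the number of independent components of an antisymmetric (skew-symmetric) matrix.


An antisymmetric rank-2 tensor satisfies A_{ij} = -A_{ji}, so diagonal entries are zero.
The independent components are the upper-triangular entries: C(n, 2) = n(n-1)/2.
n = 5
C(5, 2) = 5 * 4 / 2 = 20 / 2 = 10

10


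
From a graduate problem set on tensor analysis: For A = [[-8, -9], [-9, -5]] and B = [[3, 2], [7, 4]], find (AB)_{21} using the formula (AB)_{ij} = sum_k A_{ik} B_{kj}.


(AB)_{ij} = sum_k A_{ik} B_{kj}.
For i=2, j=1:
A_{21} * B_{11} = -9 * 3 = -27
A_{22} * B_{21} = -5 * 7 = -35
Sum = -27 + -35 = -62

-62


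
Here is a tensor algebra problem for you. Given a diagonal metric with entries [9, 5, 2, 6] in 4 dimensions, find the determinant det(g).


For a diagonal metric, the determinant is the product of diagonal entries.
Diagonal entries: 9, 5, 2, 6
det(g) = 9 * 5 * 2 * 6 = 540

540


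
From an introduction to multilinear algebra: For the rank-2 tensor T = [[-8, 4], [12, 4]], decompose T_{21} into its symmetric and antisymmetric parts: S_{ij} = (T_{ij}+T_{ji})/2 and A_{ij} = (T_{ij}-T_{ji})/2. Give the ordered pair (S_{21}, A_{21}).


T_{21} = 12
T_{12} = 4
S_{21} = (12 + 4)/2 = 16/2 = 8
A_{21} = (12 - 4)/2 = 8/2 = 4
Check: S + A = 8 + 4 = 12 = T_{21}.

(8, 4)


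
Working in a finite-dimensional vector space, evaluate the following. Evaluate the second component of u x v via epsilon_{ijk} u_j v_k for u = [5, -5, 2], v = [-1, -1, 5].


(u x v)_2 = sum_{j,k} epsilon_{2jk} u_j v_k. Only permutations of (1,2,3) contribute; the two non-zero terms are:
eps_{213} u_1 v_3 = -1 * 5 * 5 = -25
eps_{231} u_3 v_1 = 1 * 2 * -1 = -2
(u x v)_2 = -27

-27


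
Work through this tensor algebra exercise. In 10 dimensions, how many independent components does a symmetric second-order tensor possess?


A symmetric rank-2 tensor in d dimensions has d(d+1)/2 independent components.
d = 10
d(d+1)/2 = 10 * 11 / 2 = 110 / 2 = 55

55


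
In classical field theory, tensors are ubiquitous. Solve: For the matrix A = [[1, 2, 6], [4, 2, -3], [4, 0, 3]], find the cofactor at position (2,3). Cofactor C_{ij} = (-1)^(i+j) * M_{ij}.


To find cofactor C_{23}, delete row 2 and column 3.
The resulting 2x2 submatrix is: [[1, 2], [4, 0]]
Minor M_{23} = 1*0 - 2*4
  = 0 - 8 = -8
Sign = (-1)^(2+3) = (-1)^5 = -1
Cofactor C_{23} = -1 * -8 = 8

8


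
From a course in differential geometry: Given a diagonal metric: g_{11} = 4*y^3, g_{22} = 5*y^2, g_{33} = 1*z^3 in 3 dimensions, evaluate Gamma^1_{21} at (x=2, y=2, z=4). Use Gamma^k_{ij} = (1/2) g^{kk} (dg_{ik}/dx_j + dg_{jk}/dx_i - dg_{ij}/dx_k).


For a diagonal metric, Gamma^k_{ij} = (1/2) g^{kk} (dg_{ik}/dx_j + dg_{jk}/dx_i - dg_{ij}/dx_k).
The metric is diagonal, so g_{ab} = 0 for a != b.
At the given point: g_{11} = 32, g_{22} = 20, g_{33} = 64
g^{11} = 1/32
dg_{21}/dx_1 = 0 (off-diagonal)
dg_{11}/dx_2 = dg_{11}/dx_2 = 48
dg_{21}/dx_1 = 0 (off-diagonal)
Numerator = 0 + 48 - 0 = 48
Gamma^1_{21} = 48 / (2 * 32) = 3/4

3/4


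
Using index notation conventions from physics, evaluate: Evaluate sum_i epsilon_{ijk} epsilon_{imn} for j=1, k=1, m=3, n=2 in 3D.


Using the identity: epsilon_{ijk} epsilon_{imn} = delta_{jm} delta_{kn} - delta_{jn} delta_{km}.
delta_{13} = 0
delta_{12} = 0
delta_{12} = 0
delta_{13} = 0
Result = 0 * 0 - 0 * 0 = 0 - 0 = 0

0


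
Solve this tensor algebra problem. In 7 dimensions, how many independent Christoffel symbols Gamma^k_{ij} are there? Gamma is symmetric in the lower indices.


Christoffel symbols Gamma^k_{ij} are symmetric in i,j, so there are d * d(d+1)/2 independent symbols.
d = 7
d(d+1)/2 = 7 * 8 / 2 = 28
Total = 7 * 28 = 196

196


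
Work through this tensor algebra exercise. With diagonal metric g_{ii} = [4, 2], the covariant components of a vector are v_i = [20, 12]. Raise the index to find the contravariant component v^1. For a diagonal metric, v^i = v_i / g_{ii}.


To raise an index with a diagonal metric: v^i = v_i / g_{ii}.
For index 1: v_1 = 20, g_{11} = 4
v^1 = 20 / 4 = 5

5


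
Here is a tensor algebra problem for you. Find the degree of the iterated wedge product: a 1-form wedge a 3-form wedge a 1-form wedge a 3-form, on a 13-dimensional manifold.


The degree of a wedge product is the sum of the degrees of the individual forms.
Degrees: 1, 3, 1, 3
Total degree = 1 + 3 + 1 + 3 = 8

8


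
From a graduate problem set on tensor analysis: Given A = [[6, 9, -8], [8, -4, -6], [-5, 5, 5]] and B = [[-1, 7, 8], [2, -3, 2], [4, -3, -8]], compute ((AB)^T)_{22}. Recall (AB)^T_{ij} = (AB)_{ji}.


(AB)^T_{ij} = (AB)_{ji} = sum_k A_{jk} B_{ki}.
For i=2, j=2 we need (AB)_{22}:
A_{21} * B_{12} = 8 * 7 = 56
A_{22} * B_{22} = -4 * -3 = 12
A_{23} * B_{32} = -6 * -3 = 18
Sum = 56 + 12 + 18 = 86

86


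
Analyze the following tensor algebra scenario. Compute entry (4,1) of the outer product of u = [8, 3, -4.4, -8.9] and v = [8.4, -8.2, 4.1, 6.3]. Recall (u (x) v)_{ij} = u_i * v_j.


The outer product entry T_{ij} = u_i * v_j.
We need i=4, j=1.
u_4 = -8.9, v_1 = 8.4
T_{4,1} = -8.9 * 8.4 = -74.76

-74.76


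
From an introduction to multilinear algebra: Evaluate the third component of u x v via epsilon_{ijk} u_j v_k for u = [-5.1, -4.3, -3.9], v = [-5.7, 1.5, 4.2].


(u x v)_3 = sum_{j,k} epsilon_{3jk} u_j v_k. Only permutations of (1,2,3) contribute; the two non-zero terms are:
eps_{312} u_1 v_2 = 1 * -5.1 * 1.5 = -7.65
eps_{321} u_2 v_1 = -1 * -4.3 * -5.7 = -24.51
(u x v)_3 = -32.16

-32.16


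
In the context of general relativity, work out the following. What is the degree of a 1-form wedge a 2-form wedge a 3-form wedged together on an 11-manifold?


The degree of a wedge product is the sum of the degrees of the individual forms.
Degrees: 1, 2, 3
Total degree = 1 + 2 + 3 = 6

6


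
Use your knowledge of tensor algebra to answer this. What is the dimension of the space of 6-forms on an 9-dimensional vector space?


The dimension of the space of p-forms on an n-dimensional space is C(n, p).
n = 9, p = 6
C(9, 6) = 9! / (6! * 3!) = 84

84


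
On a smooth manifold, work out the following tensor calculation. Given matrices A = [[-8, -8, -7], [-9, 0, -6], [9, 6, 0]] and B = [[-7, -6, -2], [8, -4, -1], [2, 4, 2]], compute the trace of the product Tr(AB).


Tr(AB) = sum_i (AB)_{ii} where (AB)_{ii} = sum_k A_{ik} B_{ki}.
(AB)_{11} = -8*-7 + -8*8 + -7*2 = -22
(AB)_{22} = -9*-6 + 0*-4 + -6*4 = 30
(AB)_{33} = 9*-2 + 6*-1 + 0*2 = -24
Tr(AB) = -22 + 30 + -24 = -16

-16


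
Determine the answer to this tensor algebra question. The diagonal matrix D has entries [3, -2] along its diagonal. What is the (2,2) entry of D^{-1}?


For a diagonal matrix, the inverse has entries (D^{-1})_{ii} = 1/d_{ii}.
The diagonal entries are: d_{11} = 3, d_{22} = -2
We need (D^{-1})_{22} = 1/d_{22} = 1/-2 = -1/2

-1/2


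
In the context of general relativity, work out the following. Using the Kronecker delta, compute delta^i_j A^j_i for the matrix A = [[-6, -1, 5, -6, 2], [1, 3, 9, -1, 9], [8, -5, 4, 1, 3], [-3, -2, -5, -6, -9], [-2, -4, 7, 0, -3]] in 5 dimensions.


The contraction (trace) of a rank-2 tensor is the sum of its diagonal elements.
Diagonal entries: A[1,1] = -6, A[2,2] = 3, A[3,3] = 4, A[4,4] = -6, A[5,5] = -3
Tr(A) = -6 + 3 + 4 + -6 + -3 = -8

-8


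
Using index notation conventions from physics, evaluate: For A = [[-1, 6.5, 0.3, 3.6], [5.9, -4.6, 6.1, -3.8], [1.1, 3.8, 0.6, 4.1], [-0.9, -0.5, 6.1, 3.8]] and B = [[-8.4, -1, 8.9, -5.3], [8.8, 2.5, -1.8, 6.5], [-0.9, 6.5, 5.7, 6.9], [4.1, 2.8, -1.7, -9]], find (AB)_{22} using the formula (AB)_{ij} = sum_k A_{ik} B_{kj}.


(AB)_{ij} = sum_k A_{ik} B_{kj}.
For i=2, j=2:
A_{21} * B_{12} = 5.9 * -1 = -5.9
A_{22} * B_{22} = -4.6 * 2.5 = -11.5
A_{23} * B_{32} = 6.1 * 6.5 = 39.65
A_{24} * B_{42} = -3.8 * 2.8 = -10.64
Sum = -5.9 + -11.5 + 39.65 + -10.64 = 11.61

11.61


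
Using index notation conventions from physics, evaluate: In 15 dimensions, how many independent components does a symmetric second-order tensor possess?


A symmetric rank-2 tensor in d dimensions has d(d+1)/2 independent components.
d = 15
d(d+1)/2 = 15 * 16 / 2 = 240 / 2 = 120

120


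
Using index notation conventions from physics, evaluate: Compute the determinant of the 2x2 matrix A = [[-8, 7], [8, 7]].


For a 2x2 matrix [[a, b], [c, d]], det = a*d - b*c.
a = -8, b = 7, c = 8, d = 7
a*d = -8 * 7 = -56
b*c = 7 * 8 = 56
det = -56 - 56 = -112

-112


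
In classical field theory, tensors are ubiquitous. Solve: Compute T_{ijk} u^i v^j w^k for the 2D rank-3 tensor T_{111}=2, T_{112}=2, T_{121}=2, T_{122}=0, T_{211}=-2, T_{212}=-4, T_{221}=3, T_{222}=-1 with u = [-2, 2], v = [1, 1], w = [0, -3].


S = sum over i,j,k of T_{ijk} u_i v_j w_k. Expanding all 8 terms:
T_{111}*u_1*v_1*w_1 = 2*-2*1*0 = 0  (running total: 0)
T_{112}*u_1*v_1*w_2 = 2*-2*1*-3 = 12  (running total: 12)
T_{121}*u_1*v_2*w_1 = 2*-2*1*0 = 0  (running total: 12)
T_{122}*u_1*v_2*w_2 = 0*-2*1*-3 = 0  (running total: 12)
T_{211}*u_2*v_1*w_1 = -2*2*1*0 = 0  (running total: 12)
T_{212}*u_2*v_1*w_2 = -4*2*1*-3 = 24  (running total: 36)
T_{221}*u_2*v_2*w_1 = 3*2*1*0 = 0  (running total: 36)
T_{222}*u_2*v_2*w_2 = -1*2*1*-3 = 6  (running total: 42)
S = 42

42


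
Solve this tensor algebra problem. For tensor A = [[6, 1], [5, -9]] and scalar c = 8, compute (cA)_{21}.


Scalar multiplication: (cA)_{ij} = c * A_{ij}.
c = 8
A_{21} = 5
(cA)_{21} = 8 * 5 = 40

40


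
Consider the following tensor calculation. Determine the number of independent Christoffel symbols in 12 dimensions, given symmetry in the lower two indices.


Christoffel symbols Gamma^k_{ij} are symmetric in i,j, so there are d * d(d+1)/2 independent symbols.
d = 12
d(d+1)/2 = 12 * 13 / 2 = 78
Total = 12 * 78 = 936

936


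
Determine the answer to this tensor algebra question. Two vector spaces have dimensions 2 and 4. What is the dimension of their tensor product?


The dimension of a tensor product is the product of dimensions.
dim(V) = 2, dim(W) = 4
dim(V (x) W) = 2 * 4 = 8

8


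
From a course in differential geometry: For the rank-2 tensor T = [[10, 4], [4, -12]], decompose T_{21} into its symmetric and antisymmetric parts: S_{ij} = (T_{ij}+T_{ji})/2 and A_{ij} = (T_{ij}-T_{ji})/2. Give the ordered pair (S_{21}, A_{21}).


T_{21} = 4
T_{12} = 4
S_{21} = (4 + 4)/2 = 8/2 = 4
A_{21} = (4 - 4)/2 = 0/2 = 0
Check: S + A = 4 + 0 = 4 = T_{21}.

(4, 0)


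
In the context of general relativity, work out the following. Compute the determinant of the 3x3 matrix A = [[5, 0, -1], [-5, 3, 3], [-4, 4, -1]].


Expanding along the first row, det(A) = a11*M_11 - a12*M_12 + a13*M_13, where M_1j is the (1,j) minor.
Minor M_11 = 3*-1 - 3*4 = -15
Minor M_12 = -5*-1 - 3*-4 = 17
Minor M_13 = -5*4 - 3*-4 = -8
det = 5*(-15) - 0*(17) + -1*(-8)
    = -75 - 0 + 8
    = -67

-67


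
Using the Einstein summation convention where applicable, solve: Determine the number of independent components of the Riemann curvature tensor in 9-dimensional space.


The Riemann tensor in d dimensions has d^2(d^2 - 1)/12 independent components.
d = 9, so d^2 = 81
d^2 - 1 = 80
d^2(d^2 - 1) = 81 * 80 = 6480
Divide by 12: 6480 / 12 = 540

540


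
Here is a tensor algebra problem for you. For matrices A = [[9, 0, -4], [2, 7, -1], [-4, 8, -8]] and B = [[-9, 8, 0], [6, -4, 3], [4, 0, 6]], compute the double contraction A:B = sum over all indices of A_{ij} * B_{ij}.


A:B = sum over all i,j of A_{ij} * B_{ij}.
Row 1: 9*-9=-81, 0*8=0, -4*0=0 => row sum = -81
Row 2: 2*6=12, 7*-4=-28, -1*3=-3 => row sum = -19
Row 3: -4*4=-16, 8*0=0, -8*6=-48 => row sum = -64
Total = -81 + -19 + -64 = -164

-164


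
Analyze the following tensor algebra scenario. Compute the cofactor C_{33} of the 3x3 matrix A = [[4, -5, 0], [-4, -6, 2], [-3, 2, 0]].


To find cofactor C_{33}, delete row 3 and column 3.
The resulting 2x2 submatrix is: [[4, -5], [-4, -6]]
Minor M_{33} = 4*-6 - -5*-4
  = -24 - 20 = -44
Sign = (-1)^(3+3) = (-1)^6 = 1
Cofactor C_{33} = 1 * -44 = -44

-44


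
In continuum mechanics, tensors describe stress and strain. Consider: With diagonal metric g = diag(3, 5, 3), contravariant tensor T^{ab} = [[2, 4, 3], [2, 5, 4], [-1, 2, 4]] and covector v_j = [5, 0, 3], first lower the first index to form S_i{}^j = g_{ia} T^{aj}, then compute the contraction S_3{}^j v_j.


Step 1: lower the first index. For a diagonal metric, g_{ia} T^{aj} = g_{ii} T^{ij} (no sum on i).
g_{33} = 3
S_3{}^1 = 3 * T^{31} = 3 * -1 = -3
S_3{}^2 = 3 * T^{32} = 3 * 2 = 6
S_3{}^3 = 3 * T^{33} = 3 * 4 = 12
Step 2: contract S_3{}^j with v_j.
S_3{}^1 * v_1 = -3 * 5 = -15
S_3{}^2 * v_2 = 6 * 0 = 0
S_3{}^3 * v_3 = 12 * 3 = 36
Result = -15 + 0 + 36 = 21

21


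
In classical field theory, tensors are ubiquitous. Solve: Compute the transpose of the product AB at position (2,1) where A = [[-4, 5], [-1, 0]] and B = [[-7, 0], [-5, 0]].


(AB)^T_{ij} = (AB)_{ji} = sum_k A_{jk} B_{ki}.
For i=2, j=1 we need (AB)_{12}:
A_{11} * B_{12} = -4 * 0 = 0
A_{12} * B_{22} = 5 * 0 = 0
Sum = 0 + 0 = 0

0


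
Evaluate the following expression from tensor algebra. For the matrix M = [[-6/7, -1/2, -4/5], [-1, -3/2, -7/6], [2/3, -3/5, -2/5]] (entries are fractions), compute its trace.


The trace is the sum of diagonal entries.
Diagonal: M[1,1] = -6/7, M[2,2] = -3/2, M[3,3] = -2/5
Tr(M) = -6/7 + -3/2 + -2/5
Computing step by step:
After adding M[1,1]: -6/7
After adding M[2,2]: -33/14
After adding M[3,3]: -193/70
Tr(M) = -193/70

-193/70


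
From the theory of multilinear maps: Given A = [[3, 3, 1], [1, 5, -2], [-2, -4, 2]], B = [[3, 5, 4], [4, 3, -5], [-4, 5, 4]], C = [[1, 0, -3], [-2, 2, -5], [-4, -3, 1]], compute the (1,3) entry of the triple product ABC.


(ABC)_{13} = sum_m (AB)_{1m} C_{m3}. First compute row 1 of AB.
(AB)_{11} = 3*3 + 3*4 + 1*-4 = 17
(AB)_{12} = 3*5 + 3*3 + 1*5 = 29
(AB)_{13} = 3*4 + 3*-5 + 1*4 = 1
Now contract with column 3 of C:
(AB)_{11} * C_{13} = 17 * -3 = -51
(AB)_{12} * C_{23} = 29 * -5 = -145
(AB)_{13} * C_{33} = 1 * 1 = 1
(ABC)_{13} = -51 + -145 + 1 = -195

-195


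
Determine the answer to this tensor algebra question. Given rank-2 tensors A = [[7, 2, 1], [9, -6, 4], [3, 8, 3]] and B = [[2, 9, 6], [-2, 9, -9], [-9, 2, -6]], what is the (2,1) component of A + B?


Tensor addition is component-wise: (A + B)_{ij} = A_{ij} + B_{ij}.
A_{21} = 9
B_{21} = -2
(A + B)_{21} = 9 + -2 = 7

7


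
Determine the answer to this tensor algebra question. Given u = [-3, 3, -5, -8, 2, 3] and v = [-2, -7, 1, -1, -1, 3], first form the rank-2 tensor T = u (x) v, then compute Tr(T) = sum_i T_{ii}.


The outer product gives T_{ij} = u_i v_j.
The trace (contraction) is Tr(T) = sum_i T_{ii} = sum_i u_i v_i.
Diagonal entries:
T_{11} = u_1 * v_1 = -3 * -2 = 6
T_{22} = u_2 * v_2 = 3 * -7 = -21
T_{33} = u_3 * v_3 = -5 * 1 = -5
T_{44} = u_4 * v_4 = -8 * -1 = 8
T_{55} = u_5 * v_5 = 2 * -1 = -2
T_{66} = u_6 * v_6 = 3 * 3 = 9
Tr(T) = 6 + -21 + -5 + 8 + -2 + 9 = -5

-5


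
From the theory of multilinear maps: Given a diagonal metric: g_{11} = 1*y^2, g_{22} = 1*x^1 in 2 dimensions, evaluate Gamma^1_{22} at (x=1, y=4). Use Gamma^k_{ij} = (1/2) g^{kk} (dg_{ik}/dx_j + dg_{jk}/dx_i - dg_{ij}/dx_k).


For a diagonal metric, Gamma^k_{ij} = (1/2) g^{kk} (dg_{ik}/dx_j + dg_{jk}/dx_i - dg_{ij}/dx_k).
The metric is diagonal, so g_{ab} = 0 for a != b.
At the given point: g_{11} = 16, g_{22} = 1
g^{11} = 1/16
dg_{21}/dx_2 = 0 (off-diagonal)
dg_{21}/dx_2 = 0 (off-diagonal)
dg_{22}/dx_1 = dg_{22}/dx_1 = 1
Numerator = 0 + 0 - 1 = -1
Gamma^1_{22} = -1 / (2 * 16) = -1/32

-1/32


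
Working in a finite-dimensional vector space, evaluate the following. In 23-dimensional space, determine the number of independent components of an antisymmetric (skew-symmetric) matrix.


An antisymmetric rank-2 tensor satisfies A_{ij} = -A_{ji}, so diagonal entries are zero.
The independent components are the upper-triangular entries: C(n, 2) = n(n-1)/2.
n = 23
C(23, 2) = 23 * 22 / 2 = 506 / 2 = 253

253


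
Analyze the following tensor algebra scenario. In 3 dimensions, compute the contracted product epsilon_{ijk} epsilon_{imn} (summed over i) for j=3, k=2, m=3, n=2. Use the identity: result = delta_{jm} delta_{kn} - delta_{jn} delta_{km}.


Using the identity: epsilon_{ijk} epsilon_{imn} = delta_{jm} delta_{kn} - delta_{jn} delta_{km}.
delta_{33} = 1
delta_{22} = 1
delta_{32} = 0
delta_{23} = 0
Result = 1 * 1 - 0 * 0 = 1 - 0 = 1

1


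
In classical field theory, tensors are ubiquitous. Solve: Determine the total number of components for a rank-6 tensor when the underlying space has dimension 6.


The number of components of a rank-r tensor in d dimensions is d^r.
Here d = 6 and r = 6.
6^6 = 46656

46656


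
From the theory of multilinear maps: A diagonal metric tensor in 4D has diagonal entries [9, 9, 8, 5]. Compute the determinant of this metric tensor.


For a diagonal metric, the determinant is the product of diagonal entries.
Diagonal entries: 9, 9, 8, 5
det(g) = 9 * 9 * 8 * 5 = 3240

3240


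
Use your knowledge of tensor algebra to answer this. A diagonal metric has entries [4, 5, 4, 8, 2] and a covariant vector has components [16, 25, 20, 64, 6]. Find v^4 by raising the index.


To raise an index with a diagonal metric: v^i = v_i / g_{ii}.
For index 4: v_4 = 64, g_{44} = 8
v^4 = 64 / 8 = 8

8


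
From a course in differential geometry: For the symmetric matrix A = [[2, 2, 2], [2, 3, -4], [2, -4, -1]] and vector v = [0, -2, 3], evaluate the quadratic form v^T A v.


First compute Av:
(Av)_1 = 2*0 + 2*-2 + 2*3 = 2
(Av)_2 = 2*0 + 3*-2 + -4*3 = -18
(Av)_3 = 2*0 + -4*-2 + -1*3 = 5
Av = [2, -18, 5]
Then v^T (Av) = 0*2 + -2*-18 + 3*5
= 0 + 36 + 15 = 51

51


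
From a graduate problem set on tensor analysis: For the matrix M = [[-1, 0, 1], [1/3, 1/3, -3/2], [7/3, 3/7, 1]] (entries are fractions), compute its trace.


The trace is the sum of diagonal entries.
Diagonal: M[1,1] = -1, M[2,2] = 1/3, M[3,3] = 1
Tr(M) = -1 + 1/3 + 1
Computing step by step:
After adding M[1,1]: -1
After adding M[2,2]: -2/3
After adding M[3,3]: 1/3
Tr(M) = 1/3

1/3


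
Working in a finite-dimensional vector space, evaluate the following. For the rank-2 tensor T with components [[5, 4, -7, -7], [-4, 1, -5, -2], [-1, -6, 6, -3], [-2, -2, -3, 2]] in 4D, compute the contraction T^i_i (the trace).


The contraction (trace) of a rank-2 tensor is the sum of its diagonal elements.
Diagonal entries: A[1,1] = 5, A[2,2] = 1, A[3,3] = 6, A[4,4] = 2
Tr(A) = 5 + 1 + 6 + 2 = 14

14


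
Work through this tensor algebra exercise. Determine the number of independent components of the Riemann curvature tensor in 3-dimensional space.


The Riemann tensor in d dimensions has d^2(d^2 - 1)/12 independent components.
d = 3, so d^2 = 9
d^2 - 1 = 8
d^2(d^2 - 1) = 9 * 8 = 72
Divide by 12: 72 / 12 = 6

6


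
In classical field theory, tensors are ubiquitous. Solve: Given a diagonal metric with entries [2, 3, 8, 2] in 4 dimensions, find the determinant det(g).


For a diagonal metric, the determinant is the product of diagonal entries.
Diagonal entries: 2, 3, 8, 2
det(g) = 2 * 3 * 8 * 2 = 96

96


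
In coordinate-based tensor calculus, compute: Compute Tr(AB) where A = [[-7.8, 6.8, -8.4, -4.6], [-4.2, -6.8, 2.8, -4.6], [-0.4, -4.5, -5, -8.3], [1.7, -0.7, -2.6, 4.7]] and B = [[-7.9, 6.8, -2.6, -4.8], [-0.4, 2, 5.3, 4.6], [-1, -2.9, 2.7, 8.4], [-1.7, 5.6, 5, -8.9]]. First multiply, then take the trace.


Tr(AB) = sum_i (AB)_{ii} where (AB)_{ii} = sum_k A_{ik} B_{ki}.
(AB)_{11} = -7.8*-7.9 + 6.8*-0.4 + -8.4*-1 + -4.6*-1.7 = 75.12
(AB)_{22} = -4.2*6.8 + -6.8*2 + 2.8*-2.9 + -4.6*5.6 = -76.04
(AB)_{33} = -0.4*-2.6 + -4.5*5.3 + -5*2.7 + -8.3*5 = -77.81
(AB)_{44} = 1.7*-4.8 + -0.7*4.6 + -2.6*8.4 + 4.7*-8.9 = -75.05
Tr(AB) = 75.12 + -76.04 + -77.81 + -75.05 = -153.78

-153.78


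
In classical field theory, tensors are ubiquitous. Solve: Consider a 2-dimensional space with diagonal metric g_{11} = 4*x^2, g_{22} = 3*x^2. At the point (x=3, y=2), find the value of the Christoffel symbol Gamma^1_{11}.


For a diagonal metric, Gamma^k_{ij} = (1/2) g^{kk} (dg_{ik}/dx_j + dg_{jk}/dx_i - dg_{ij}/dx_k).
The metric is diagonal, so g_{ab} = 0 for a != b.
At the given point: g_{11} = 36, g_{22} = 27
g^{11} = 1/36
dg_{11}/dx_1 = dg_{11}/dx_1 = 24
dg_{11}/dx_1 = dg_{11}/dx_1 = 24
dg_{11}/dx_1 = dg_{11}/dx_1 = 24
Numerator = 24 + 24 - 24 = 24
Gamma^1_{11} = 24 / (2 * 36) = 1/3

1/3


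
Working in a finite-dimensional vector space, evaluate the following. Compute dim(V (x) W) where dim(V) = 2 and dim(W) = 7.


The dimension of a tensor product is the product of dimensions.
dim(V) = 2, dim(W) = 7
dim(V (x) W) = 2 * 7 = 14

14


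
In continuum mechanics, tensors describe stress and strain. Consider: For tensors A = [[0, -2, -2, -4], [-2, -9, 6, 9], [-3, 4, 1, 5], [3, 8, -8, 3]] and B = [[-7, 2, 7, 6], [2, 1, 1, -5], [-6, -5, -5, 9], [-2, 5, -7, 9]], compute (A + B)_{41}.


Tensor addition is component-wise: (A + B)_{ij} = A_{ij} + B_{ij}.
A_{41} = 3
B_{41} = -2
(A + B)_{41} = 3 + -2 = 1

1


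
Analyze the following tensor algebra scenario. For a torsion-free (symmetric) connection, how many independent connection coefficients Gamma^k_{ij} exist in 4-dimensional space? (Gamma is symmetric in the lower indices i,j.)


Christoffel symbols Gamma^k_{ij} are symmetric in i,j, so there are d * d(d+1)/2 independent symbols.
d = 4
d(d+1)/2 = 4 * 5 / 2 = 10
Total = 4 * 10 = 40

40


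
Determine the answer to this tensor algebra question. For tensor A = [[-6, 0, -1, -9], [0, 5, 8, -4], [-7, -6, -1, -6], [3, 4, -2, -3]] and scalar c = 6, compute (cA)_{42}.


Scalar multiplication: (cA)_{ij} = c * A_{ij}.
c = 6
A_{42} = 4
(cA)_{42} = 6 * 4 = 24

24
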